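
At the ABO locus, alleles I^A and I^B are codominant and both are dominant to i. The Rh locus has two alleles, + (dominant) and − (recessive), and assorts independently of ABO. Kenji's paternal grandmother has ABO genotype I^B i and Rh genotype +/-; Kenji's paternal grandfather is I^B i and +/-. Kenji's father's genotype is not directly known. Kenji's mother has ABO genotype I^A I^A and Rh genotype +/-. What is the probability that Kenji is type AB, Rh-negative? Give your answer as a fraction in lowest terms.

1/8

Kenji's father's ABO genotype from I^B i × I^B i: 1/4 I^B I^B, 1/2 I^B i, 1/4 i i.
Crossing each possibility with the mother I^A I^A and summing P(type AB): 1/4·1 + 1/2·1/2 + 1/4·0 = 1/2.
Similarly for Rh via the father's Rh distribution: P(Rh-) = 1/4.
Independent loci: 1/2 × 1/4 = 1/8.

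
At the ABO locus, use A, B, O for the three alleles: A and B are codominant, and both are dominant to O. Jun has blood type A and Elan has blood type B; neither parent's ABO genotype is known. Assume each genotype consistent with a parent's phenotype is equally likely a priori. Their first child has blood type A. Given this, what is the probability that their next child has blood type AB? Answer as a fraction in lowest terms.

5/12

Possible genotypes: Jun ∈ {AA, AO}; Elan ∈ {BB, BO}.
Weight each parental genotype pair by prior × P(type-A child):
  AA × BO: posterior weight 2/3; P(next child type AB) = 1/2.
  AO × BO: posterior weight 1/3; P(next child type AB) = 1/4.
Weighted sum = 5/12.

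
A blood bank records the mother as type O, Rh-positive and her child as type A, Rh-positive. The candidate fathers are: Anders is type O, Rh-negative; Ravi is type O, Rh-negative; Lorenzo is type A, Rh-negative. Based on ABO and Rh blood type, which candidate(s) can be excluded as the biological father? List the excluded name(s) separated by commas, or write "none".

Anders, Ravi

A candidate is excluded only if no genotype consistent with his phenotype could produce a type A, Rh-positive child with a type O, Rh-positive mother.
Anders (type O, Rh-): no genotype consistent with that phenotype can produce a type-A Rh+ child with a type-O mother.
Ravi (type O, Rh-): no genotype consistent with that phenotype can produce a type-A Rh+ child with a type-O mother.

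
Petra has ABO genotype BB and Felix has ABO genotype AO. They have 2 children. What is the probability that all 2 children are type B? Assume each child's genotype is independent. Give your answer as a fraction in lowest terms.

ABO cross BB × AO → 1/2 B, 1/2 AB.
So P(type B) = 1/2 per child.
All 2 independent: (1/2)^2 = 1/4.

1/4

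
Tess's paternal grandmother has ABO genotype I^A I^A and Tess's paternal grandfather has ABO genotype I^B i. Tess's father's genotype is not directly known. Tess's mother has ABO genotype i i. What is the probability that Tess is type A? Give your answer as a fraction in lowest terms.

Tess's father's ABO genotype from I^A I^A × I^B i: 1/2 I^A I^B, 1/2 I^A i.
Crossing each possibility with the mother i i and summing P(type A): 1/2·1/2 + 1/2·1/2 = 1/2.

1/2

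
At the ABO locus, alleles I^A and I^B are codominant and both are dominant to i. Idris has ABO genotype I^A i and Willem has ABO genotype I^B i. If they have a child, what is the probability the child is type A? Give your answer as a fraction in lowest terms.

1/4

ABO cross I^A i × I^B i → offspring phenotypes: 1/4 O, 1/4 A, 1/4 B, 1/4 AB.
So P(type A) = 1/4.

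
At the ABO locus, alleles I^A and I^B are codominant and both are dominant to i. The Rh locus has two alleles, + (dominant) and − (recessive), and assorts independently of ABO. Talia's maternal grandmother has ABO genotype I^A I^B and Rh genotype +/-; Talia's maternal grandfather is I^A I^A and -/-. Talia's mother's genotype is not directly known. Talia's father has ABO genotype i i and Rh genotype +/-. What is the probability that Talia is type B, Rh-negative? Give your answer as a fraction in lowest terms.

3/32

Talia's mother's ABO genotype from I^A I^B × I^A I^A: 1/2 I^A I^A, 1/2 I^A I^B.
Crossing each possibility with the father i i and summing P(type B): 1/2·0 + 1/2·1/2 = 1/4.
Similarly for Rh via the mother's Rh distribution: P(Rh-) = 3/8.
Independent loci: 1/4 × 3/8 = 3/32.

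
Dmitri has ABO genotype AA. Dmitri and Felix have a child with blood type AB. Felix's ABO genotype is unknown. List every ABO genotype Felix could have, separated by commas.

AB, BB, BO

For each candidate genotype of Felix, check whether crossing it with AA can produce every observed child phenotype.
  AA → possible child types {A} ✗
  AB → possible child types {A, AB} ✓
  AO → possible child types {A} ✗
  BB → possible child types {AB} ✓
  BO → possible child types {A, AB} ✓
  OO → possible child types {A} ✗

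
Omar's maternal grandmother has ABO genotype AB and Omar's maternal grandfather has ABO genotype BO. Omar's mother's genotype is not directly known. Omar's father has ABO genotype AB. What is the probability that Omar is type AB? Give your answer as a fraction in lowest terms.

3/8

Omar's mother's ABO genotype from AB × BO: 1/4 AB, 1/4 AO, 1/4 BB, 1/4 BO.
Crossing each possibility with the father AB and summing P(type AB): 1/4·1/2 + 1/4·1/4 + 1/4·1/2 + 1/4·1/4 = 3/8.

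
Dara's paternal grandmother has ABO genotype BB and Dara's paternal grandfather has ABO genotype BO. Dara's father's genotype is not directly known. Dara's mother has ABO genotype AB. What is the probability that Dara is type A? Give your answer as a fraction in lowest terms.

1/8

Dara's father's ABO genotype from BB × BO: 1/2 BB, 1/2 BO.
Crossing each possibility with the mother AB and summing P(type A): 1/2·0 + 1/2·1/4 = 1/8.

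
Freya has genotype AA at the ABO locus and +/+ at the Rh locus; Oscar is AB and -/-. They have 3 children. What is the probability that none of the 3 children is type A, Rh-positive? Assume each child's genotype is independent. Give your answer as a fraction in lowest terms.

1/8

ABO cross AA × AB → 1/2 A, 1/2 AB.
Rh cross +/+ × -/- → 1 Rh+; so P(type A, Rh-positive) = 1/2 × 1 = 1/2 per child.
P(not type A, Rh-positive) = 1/2 for one child; (1/2)^3 = 1/8.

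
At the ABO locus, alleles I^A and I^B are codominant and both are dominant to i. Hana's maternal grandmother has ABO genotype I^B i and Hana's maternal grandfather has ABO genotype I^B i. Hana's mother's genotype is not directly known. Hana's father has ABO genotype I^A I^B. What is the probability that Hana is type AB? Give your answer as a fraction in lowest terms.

Hana's mother's ABO genotype from I^B i × I^B i: 1/4 I^B I^B, 1/2 I^B i, 1/4 i i.
Crossing each possibility with the father I^A I^B and summing P(type AB): 1/4·1/2 + 1/2·1/4 + 1/4·0 = 1/4.

1/4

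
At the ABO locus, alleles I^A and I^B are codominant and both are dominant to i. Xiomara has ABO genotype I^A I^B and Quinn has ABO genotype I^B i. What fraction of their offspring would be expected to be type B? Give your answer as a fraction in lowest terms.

1/2

ABO cross I^A I^B × I^B i → offspring phenotypes: 1/4 A, 1/2 B, 1/4 AB.
So P(type B) = 1/2.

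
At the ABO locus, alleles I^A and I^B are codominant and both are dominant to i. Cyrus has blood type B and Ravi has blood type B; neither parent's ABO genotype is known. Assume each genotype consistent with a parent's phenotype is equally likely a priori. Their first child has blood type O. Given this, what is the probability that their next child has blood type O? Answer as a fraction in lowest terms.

Possible genotypes: Cyrus ∈ {I^B I^B, I^B i}; Ravi ∈ {I^B I^B, I^B i}.
Weight each parental genotype pair by prior × P(type-O child):
  I^B i × I^B i: posterior weight 1; P(next child type O) = 1/4.
Weighted sum = 1/4.

1/4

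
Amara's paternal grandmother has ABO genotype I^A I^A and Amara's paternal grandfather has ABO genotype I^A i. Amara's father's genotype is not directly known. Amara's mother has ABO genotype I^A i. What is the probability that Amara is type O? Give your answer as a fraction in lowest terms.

Amara's father's ABO genotype from I^A I^A × I^A i: 1/2 I^A I^A, 1/2 I^A i.
Crossing each possibility with the mother I^A i and summing P(type O): 1/2·0 + 1/2·1/4 = 1/8.

1/8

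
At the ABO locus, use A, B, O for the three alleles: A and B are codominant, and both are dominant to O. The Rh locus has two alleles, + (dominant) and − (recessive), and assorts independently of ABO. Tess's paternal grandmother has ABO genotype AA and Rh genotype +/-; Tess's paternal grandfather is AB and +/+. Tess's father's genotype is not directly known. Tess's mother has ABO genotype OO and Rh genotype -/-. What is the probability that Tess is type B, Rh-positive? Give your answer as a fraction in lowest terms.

Tess's father's ABO genotype from AA × AB: 1/2 AA, 1/2 AB.
Crossing each possibility with the mother OO and summing P(type B): 1/2·0 + 1/2·1/2 = 1/4.
Similarly for Rh via the father's Rh distribution: P(Rh+) = 3/4.
Independent loci: 1/4 × 3/4 = 3/16.

3/16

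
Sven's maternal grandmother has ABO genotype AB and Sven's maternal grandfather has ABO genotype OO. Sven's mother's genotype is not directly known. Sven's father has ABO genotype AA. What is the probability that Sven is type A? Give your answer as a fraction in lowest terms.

Sven's mother's ABO genotype from AB × OO: 1/2 AO, 1/2 BO.
Crossing each possibility with the father AA and summing P(type A): 1/2·1 + 1/2·1/2 = 3/4.

3/4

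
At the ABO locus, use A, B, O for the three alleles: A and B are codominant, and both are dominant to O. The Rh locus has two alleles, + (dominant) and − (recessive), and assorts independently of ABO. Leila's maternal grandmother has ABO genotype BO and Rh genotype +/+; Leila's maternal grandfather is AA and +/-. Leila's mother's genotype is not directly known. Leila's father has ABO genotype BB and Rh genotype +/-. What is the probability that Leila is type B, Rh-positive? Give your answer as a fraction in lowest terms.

Leila's mother's ABO genotype from BO × AA: 1/2 AB, 1/2 AO.
Crossing each possibility with the father BB and summing P(type B): 1/2·1/2 + 1/2·1/2 = 1/2.
Similarly for Rh via the mother's Rh distribution: P(Rh+) = 7/8.
Independent loci: 1/2 × 7/8 = 7/16.

7/16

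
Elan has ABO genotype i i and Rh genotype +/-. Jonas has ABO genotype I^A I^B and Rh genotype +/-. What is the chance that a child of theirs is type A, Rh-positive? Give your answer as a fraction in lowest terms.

3/8

ABO cross i i × I^A I^B → offspring phenotypes: 1/2 A, 1/2 B.
Rh cross +/- × +/- → 3/4 Rh+, 1/4 Rh-.
Independent loci: P(type A, Rh-positive) = 1/2 × 3/4 = 3/8.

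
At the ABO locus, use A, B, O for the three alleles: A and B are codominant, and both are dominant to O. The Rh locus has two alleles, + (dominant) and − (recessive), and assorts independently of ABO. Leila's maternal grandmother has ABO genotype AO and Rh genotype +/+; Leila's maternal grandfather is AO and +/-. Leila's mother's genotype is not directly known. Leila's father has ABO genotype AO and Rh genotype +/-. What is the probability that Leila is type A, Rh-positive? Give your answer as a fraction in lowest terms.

21/32

Leila's mother's ABO genotype from AO × AO: 1/4 AA, 1/2 AO, 1/4 OO.
Crossing each possibility with the father AO and summing P(type A): 1/4·1 + 1/2·3/4 + 1/4·1/2 = 3/4.
Similarly for Rh via the mother's Rh distribution: P(Rh+) = 7/8.
Independent loci: 3/4 × 7/8 = 21/32.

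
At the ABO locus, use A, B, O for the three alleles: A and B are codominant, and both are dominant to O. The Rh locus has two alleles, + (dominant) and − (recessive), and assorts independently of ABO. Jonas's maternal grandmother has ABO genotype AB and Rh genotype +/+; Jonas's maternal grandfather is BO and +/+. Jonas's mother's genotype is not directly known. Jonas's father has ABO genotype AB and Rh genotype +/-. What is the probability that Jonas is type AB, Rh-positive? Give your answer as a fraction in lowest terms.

3/8

Jonas's mother's ABO genotype from AB × BO: 1/4 AB, 1/4 AO, 1/4 BB, 1/4 BO.
Crossing each possibility with the father AB and summing P(type AB): 1/4·1/2 + 1/4·1/4 + 1/4·1/2 + 1/4·1/4 = 3/8.
Similarly for Rh via the mother's Rh distribution: P(Rh+) = 1.
Independent loci: 3/8 × 1 = 3/8.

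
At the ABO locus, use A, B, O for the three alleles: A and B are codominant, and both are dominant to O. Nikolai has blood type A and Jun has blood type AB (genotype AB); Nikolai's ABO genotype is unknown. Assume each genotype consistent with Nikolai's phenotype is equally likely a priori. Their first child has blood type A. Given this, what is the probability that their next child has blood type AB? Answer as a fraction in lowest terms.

3/8

Possible genotypes: Nikolai ∈ {AA, AO}; Jun ∈ {AB}.
Weight each parental genotype pair by prior × P(type-A child):
  AA × AB: posterior weight 1/2; P(next child type AB) = 1/2.
  AO × AB: posterior weight 1/2; P(next child type AB) = 1/4.
Weighted sum = 3/8.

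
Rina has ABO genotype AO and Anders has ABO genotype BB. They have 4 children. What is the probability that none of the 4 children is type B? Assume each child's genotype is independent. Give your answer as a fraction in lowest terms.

1/16

ABO cross AO × BB → 1/2 B, 1/2 AB.
So P(type B) = 1/2 per child.
P(not type B) = 1/2 for one child; (1/2)^4 = 1/16.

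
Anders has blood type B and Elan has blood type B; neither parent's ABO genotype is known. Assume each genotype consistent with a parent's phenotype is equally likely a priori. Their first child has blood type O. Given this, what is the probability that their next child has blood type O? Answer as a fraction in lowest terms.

Possible genotypes: Anders ∈ {I^B I^B, I^B i}; Elan ∈ {I^B I^B, I^B i}.
Weight each parental genotype pair by prior × P(type-O child):
  I^B i × I^B i: posterior weight 1; P(next child type O) = 1/4.
Weighted sum = 1/4.

1/4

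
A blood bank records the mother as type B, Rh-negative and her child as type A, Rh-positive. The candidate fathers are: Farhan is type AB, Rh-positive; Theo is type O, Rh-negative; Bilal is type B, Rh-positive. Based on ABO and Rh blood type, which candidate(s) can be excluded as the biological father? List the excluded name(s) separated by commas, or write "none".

A candidate is excluded only if no genotype consistent with his phenotype could produce a type A, Rh-positive child with a type B, Rh-negative mother.
Theo (type O, Rh-): no genotype consistent with that phenotype can produce a type-A Rh+ child with a type-B mother.
Bilal (type B, Rh+): no genotype consistent with that phenotype can produce a type-A Rh+ child with a type-B mother.

Theo, Bilal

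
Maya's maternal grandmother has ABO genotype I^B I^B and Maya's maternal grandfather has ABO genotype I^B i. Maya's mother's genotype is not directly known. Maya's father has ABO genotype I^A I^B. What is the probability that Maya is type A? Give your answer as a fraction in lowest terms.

1/8

Maya's mother's ABO genotype from I^B I^B × I^B i: 1/2 I^B I^B, 1/2 I^B i.
Crossing each possibility with the father I^A I^B and summing P(type A): 1/2·0 + 1/2·1/4 = 1/8.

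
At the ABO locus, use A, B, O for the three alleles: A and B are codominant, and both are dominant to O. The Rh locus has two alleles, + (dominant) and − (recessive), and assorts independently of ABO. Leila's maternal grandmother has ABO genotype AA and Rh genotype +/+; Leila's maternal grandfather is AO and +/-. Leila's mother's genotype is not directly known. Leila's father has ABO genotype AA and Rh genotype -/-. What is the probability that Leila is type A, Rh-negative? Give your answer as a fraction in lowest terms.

Leila's mother's ABO genotype from AA × AO: 1/2 AA, 1/2 AO.
Crossing each possibility with the father AA and summing P(type A): 1/2·1 + 1/2·1 = 1.
Similarly for Rh via the mother's Rh distribution: P(Rh-) = 1/4.
Independent loci: 1 × 1/4 = 1/4.

1/4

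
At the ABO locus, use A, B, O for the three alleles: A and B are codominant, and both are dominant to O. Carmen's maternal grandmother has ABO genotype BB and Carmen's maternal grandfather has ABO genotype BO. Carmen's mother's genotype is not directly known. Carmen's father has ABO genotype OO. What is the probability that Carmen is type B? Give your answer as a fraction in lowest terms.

3/4

Carmen's mother's ABO genotype from BB × BO: 1/2 BB, 1/2 BO.
Crossing each possibility with the father OO and summing P(type B): 1/2·1 + 1/2·1/2 = 3/4.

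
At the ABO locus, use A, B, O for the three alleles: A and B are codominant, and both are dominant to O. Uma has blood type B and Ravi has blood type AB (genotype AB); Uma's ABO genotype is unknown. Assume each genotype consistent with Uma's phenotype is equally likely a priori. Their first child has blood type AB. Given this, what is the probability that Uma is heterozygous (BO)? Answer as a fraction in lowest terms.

Possible genotypes: Uma ∈ {BB, BO}; Ravi ∈ {AB}.
Weight each parental genotype pair by prior × P(type-AB child):
  BB × AB: posterior weight 2/3.
  BO × AB: posterior weight 1/3.
Sum the posterior weight over pairs where Uma is BO: 1/3.

1/3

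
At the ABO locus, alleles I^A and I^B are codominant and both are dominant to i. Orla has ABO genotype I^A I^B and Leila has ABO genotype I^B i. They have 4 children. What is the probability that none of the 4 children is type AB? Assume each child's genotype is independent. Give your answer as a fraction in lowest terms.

ABO cross I^A I^B × I^B i → 1/4 A, 1/2 B, 1/4 AB.
So P(type AB) = 1/4 per child.
P(not type AB) = 3/4 for one child; (3/4)^4 = 81/256.

81/256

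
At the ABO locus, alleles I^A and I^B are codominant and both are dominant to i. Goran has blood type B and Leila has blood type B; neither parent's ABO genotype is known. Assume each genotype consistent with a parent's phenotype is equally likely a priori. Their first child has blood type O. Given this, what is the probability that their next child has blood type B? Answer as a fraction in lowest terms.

3/4

Possible genotypes: Goran ∈ {I^B I^B, I^B i}; Leila ∈ {I^B I^B, I^B i}.
Weight each parental genotype pair by prior × P(type-O child):
  I^B i × I^B i: posterior weight 1; P(next child type B) = 3/4.
Weighted sum = 3/4.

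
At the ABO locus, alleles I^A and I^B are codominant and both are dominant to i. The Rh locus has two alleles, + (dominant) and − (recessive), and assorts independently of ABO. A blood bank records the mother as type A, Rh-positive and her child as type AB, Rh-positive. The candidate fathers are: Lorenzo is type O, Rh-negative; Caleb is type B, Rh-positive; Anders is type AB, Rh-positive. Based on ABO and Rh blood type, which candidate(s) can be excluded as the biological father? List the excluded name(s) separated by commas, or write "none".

A candidate is excluded only if no genotype consistent with his phenotype could produce a type AB, Rh-positive child with a type A, Rh-positive mother.
Lorenzo (type O, Rh-): no genotype consistent with that phenotype can produce a type-AB Rh+ child with a type-A mother.

Lorenzo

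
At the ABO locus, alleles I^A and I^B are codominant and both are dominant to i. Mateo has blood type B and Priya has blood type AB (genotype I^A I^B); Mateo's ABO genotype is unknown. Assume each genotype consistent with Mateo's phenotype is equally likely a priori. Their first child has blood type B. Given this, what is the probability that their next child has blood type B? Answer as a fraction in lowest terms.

1/2

Possible genotypes: Mateo ∈ {I^B I^B, I^B i}; Priya ∈ {I^A I^B}.
Weight each parental genotype pair by prior × P(type-B child):
  I^B I^B × I^A I^B: posterior weight 1/2; P(next child type B) = 1/2.
  I^B i × I^A I^B: posterior weight 1/2; P(next child type B) = 1/2.
Weighted sum = 1/2.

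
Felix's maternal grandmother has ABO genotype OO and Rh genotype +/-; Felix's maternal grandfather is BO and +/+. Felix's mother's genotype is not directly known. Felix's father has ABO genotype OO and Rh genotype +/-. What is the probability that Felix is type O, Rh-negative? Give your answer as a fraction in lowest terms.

Felix's mother's ABO genotype from OO × BO: 1/2 BO, 1/2 OO.
Crossing each possibility with the father OO and summing P(type O): 1/2·1/2 + 1/2·1 = 3/4.
Similarly for Rh via the mother's Rh distribution: P(Rh-) = 1/8.
Independent loci: 3/4 × 1/8 = 3/32.

3/32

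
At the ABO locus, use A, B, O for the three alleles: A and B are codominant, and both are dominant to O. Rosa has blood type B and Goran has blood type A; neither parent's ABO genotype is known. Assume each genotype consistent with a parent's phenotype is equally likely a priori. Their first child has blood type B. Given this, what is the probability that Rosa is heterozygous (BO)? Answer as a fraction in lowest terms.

Possible genotypes: Rosa ∈ {BB, BO}; Goran ∈ {AA, AO}.
Weight each parental genotype pair by prior × P(type-B child):
  BB × AO: posterior weight 2/3.
  BO × AO: posterior weight 1/3.
Sum the posterior weight over pairs where Rosa is BO: 1/3.

1/3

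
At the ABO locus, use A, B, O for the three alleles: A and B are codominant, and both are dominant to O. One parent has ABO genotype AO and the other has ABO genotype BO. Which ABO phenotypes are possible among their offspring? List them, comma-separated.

Gametes from AO × BO give offspring ABO genotypes AB, AO, BO, OO, i.e. phenotypes O, A, B, AB.

O, A, B, AB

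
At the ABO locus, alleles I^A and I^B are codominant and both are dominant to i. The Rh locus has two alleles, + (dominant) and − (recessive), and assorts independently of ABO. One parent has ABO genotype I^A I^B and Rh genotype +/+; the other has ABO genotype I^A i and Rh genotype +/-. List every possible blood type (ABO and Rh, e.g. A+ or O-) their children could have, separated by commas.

A+, B+, AB+

Gametes from I^A I^B × I^A i give offspring ABO genotypes I^A I^A, I^A I^B, I^A i, I^B i, i.e. phenotypes A, B, AB.
Rh cross +/+ × +/- → phenotypes Rh+.
Combining independently: A+, B+, AB+.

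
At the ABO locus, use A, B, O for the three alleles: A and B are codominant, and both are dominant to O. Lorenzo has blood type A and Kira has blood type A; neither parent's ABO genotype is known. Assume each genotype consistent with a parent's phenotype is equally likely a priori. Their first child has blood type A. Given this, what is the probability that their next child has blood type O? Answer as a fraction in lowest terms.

1/20

Possible genotypes: Lorenzo ∈ {AA, AO}; Kira ∈ {AA, AO}.
Weight each parental genotype pair by prior × P(type-A child):
  AA × AA: posterior weight 4/15; P(next child type O) = 0.
  AA × AO: posterior weight 4/15; P(next child type O) = 0.
  AO × AA: posterior weight 4/15; P(next child type O) = 0.
  AO × AO: posterior weight 1/5; P(next child type O) = 1/4.
Weighted sum = 1/20.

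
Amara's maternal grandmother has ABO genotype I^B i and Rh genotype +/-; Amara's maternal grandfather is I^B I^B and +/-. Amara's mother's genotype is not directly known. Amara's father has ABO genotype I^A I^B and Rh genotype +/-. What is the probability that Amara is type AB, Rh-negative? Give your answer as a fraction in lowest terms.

Amara's mother's ABO genotype from I^B i × I^B I^B: 1/2 I^B I^B, 1/2 I^B i.
Crossing each possibility with the father I^A I^B and summing P(type AB): 1/2·1/2 + 1/2·1/4 = 3/8.
Similarly for Rh via the mother's Rh distribution: P(Rh-) = 1/4.
Independent loci: 3/8 × 1/4 = 3/32.

3/32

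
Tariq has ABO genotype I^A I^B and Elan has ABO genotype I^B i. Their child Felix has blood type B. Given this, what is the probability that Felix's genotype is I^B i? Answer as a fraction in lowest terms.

Cross I^A I^B × I^B i → 1/4 I^A I^B, 1/4 I^A i, 1/4 I^B I^B, 1/4 I^B i.
Type-B genotypes among offspring: I^B I^B (1/4), I^B i (1/4); total 1/2.
P(I^B i | type B) = (1/4) / (1/2) = 1/2.

1/2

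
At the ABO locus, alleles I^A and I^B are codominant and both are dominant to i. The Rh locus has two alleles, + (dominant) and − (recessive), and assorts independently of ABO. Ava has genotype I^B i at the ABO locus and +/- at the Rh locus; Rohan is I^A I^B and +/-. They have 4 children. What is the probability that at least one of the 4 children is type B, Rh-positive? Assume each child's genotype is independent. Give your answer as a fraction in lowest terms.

3471/4096

ABO cross I^B i × I^A I^B → 1/4 A, 1/2 B, 1/4 AB.
Rh cross +/- × +/- → 3/4 Rh+, 1/4 Rh-; so P(type B, Rh-positive) = 1/2 × 3/4 = 3/8 per child.
P(none) = (5/8)^4 = 625/4096; P(at least one) = 1 − 625/4096 = 3471/4096.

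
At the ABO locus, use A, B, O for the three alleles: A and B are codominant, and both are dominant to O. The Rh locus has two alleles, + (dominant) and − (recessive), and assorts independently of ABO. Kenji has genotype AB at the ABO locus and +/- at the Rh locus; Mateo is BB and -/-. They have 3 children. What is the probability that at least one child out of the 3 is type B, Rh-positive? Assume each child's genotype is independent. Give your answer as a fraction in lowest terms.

37/64

ABO cross AB × BB → 1/2 B, 1/2 AB.
Rh cross +/- × -/- → 1/2 Rh+, 1/2 Rh-; so P(type B, Rh-positive) = 1/2 × 1/2 = 1/4 per child.
P(none) = (3/4)^3 = 27/64; P(at least one) = 1 − 27/64 = 37/64.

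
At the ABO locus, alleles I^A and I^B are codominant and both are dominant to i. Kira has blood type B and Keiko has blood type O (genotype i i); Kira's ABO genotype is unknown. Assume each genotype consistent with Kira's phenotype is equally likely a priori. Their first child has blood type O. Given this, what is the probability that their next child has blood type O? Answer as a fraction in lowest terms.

1/2

Possible genotypes: Kira ∈ {I^B I^B, I^B i}; Keiko ∈ {i i}.
Weight each parental genotype pair by prior × P(type-O child):
  I^B i × i i: posterior weight 1; P(next child type O) = 1/2.
Weighted sum = 1/2.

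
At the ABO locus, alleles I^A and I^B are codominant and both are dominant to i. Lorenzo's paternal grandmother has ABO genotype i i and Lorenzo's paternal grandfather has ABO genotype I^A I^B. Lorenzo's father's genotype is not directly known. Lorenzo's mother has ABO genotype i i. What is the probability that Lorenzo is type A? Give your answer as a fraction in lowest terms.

Lorenzo's father's ABO genotype from i i × I^A I^B: 1/2 I^A i, 1/2 I^B i.
Crossing each possibility with the mother i i and summing P(type A): 1/2·1/2 + 1/2·0 = 1/4.

1/4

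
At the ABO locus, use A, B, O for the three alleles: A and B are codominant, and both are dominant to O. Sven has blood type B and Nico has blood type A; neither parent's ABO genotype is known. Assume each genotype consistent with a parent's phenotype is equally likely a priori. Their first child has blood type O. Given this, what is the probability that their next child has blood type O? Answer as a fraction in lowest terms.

1/4

Possible genotypes: Sven ∈ {BB, BO}; Nico ∈ {AA, AO}.
Weight each parental genotype pair by prior × P(type-O child):
  BO × AO: posterior weight 1; P(next child type O) = 1/4.
Weighted sum = 1/4.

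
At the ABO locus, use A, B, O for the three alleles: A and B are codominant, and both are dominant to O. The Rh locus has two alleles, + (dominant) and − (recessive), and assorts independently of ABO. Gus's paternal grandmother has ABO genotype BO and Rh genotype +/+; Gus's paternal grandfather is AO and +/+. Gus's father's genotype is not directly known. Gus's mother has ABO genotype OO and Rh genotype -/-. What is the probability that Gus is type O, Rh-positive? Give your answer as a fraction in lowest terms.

Gus's father's ABO genotype from BO × AO: 1/4 AB, 1/4 AO, 1/4 BO, 1/4 OO.
Crossing each possibility with the mother OO and summing P(type O): 1/4·0 + 1/4·1/2 + 1/4·1/2 + 1/4·1 = 1/2.
Similarly for Rh via the father's Rh distribution: P(Rh+) = 1.
Independent loci: 1/2 × 1 = 1/2.

1/2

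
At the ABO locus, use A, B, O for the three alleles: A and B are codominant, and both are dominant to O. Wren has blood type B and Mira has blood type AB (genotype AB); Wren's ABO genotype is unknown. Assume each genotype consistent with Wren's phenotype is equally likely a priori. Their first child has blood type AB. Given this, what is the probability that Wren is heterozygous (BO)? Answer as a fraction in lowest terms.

Possible genotypes: Wren ∈ {BB, BO}; Mira ∈ {AB}.
Weight each parental genotype pair by prior × P(type-AB child):
  BB × AB: posterior weight 2/3.
  BO × AB: posterior weight 1/3.
Sum the posterior weight over pairs where Wren is BO: 1/3.

1/3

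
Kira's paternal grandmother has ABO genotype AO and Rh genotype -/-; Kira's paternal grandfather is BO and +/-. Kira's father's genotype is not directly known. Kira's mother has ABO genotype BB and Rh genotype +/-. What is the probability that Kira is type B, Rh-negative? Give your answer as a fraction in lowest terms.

9/32

Kira's father's ABO genotype from AO × BO: 1/4 AB, 1/4 AO, 1/4 BO, 1/4 OO.
Crossing each possibility with the mother BB and summing P(type B): 1/4·1/2 + 1/4·1/2 + 1/4·1 + 1/4·1 = 3/4.
Similarly for Rh via the father's Rh distribution: P(Rh-) = 3/8.
Independent loci: 3/4 × 3/8 = 9/32.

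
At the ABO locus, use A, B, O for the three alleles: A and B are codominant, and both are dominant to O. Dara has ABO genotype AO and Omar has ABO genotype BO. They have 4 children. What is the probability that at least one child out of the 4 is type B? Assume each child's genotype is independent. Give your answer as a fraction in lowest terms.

175/256

ABO cross AO × BO → 1/4 O, 1/4 A, 1/4 B, 1/4 AB.
So P(type B) = 1/4 per child.
P(none) = (3/4)^4 = 81/256; P(at least one) = 1 − 81/256 = 175/256.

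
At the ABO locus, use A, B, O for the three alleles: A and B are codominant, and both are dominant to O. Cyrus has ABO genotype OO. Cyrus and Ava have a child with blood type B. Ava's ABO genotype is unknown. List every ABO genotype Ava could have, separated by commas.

For each candidate genotype of Ava, check whether crossing it with OO can produce every observed child phenotype.
  AA → possible child types {A} ✗
  AB → possible child types {A, B} ✓
  AO → possible child types {O, A} ✗
  BB → possible child types {B} ✓
  BO → possible child types {O, B} ✓
  OO → possible child types {O} ✗

AB, BB, BO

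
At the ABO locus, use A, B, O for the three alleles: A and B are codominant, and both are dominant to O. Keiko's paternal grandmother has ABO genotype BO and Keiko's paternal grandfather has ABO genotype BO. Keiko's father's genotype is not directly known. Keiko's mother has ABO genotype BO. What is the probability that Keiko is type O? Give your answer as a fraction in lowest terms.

1/4

Keiko's father's ABO genotype from BO × BO: 1/4 BB, 1/2 BO, 1/4 OO.
Crossing each possibility with the mother BO and summing P(type O): 1/4·0 + 1/2·1/4 + 1/4·1/2 = 1/4.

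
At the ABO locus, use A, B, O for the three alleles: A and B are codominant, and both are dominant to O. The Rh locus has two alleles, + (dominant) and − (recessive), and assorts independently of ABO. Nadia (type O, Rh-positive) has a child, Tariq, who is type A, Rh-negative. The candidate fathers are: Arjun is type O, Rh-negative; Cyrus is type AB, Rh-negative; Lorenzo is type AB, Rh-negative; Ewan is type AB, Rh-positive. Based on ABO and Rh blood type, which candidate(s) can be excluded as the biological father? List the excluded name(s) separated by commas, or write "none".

A candidate is excluded only if no genotype consistent with his phenotype could produce a type A, Rh-negative child with a type O, Rh-positive mother.
Arjun (type O, Rh-): no genotype consistent with that phenotype can produce a type-A Rh- child with a type-O mother.

Arjun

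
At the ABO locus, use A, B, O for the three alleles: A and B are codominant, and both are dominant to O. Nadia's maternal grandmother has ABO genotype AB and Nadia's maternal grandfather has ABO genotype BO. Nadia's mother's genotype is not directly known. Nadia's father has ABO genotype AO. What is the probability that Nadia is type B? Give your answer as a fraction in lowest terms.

1/4

Nadia's mother's ABO genotype from AB × BO: 1/4 AB, 1/4 AO, 1/4 BB, 1/4 BO.
Crossing each possibility with the father AO and summing P(type B): 1/4·1/4 + 1/4·0 + 1/4·1/2 + 1/4·1/4 = 1/4.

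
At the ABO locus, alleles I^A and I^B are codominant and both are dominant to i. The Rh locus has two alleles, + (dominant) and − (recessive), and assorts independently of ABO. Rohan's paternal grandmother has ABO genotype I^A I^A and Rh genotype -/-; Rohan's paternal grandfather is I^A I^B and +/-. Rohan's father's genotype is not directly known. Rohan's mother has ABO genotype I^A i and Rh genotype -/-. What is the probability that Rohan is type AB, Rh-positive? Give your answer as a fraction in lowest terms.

1/32

Rohan's father's ABO genotype from I^A I^A × I^A I^B: 1/2 I^A I^A, 1/2 I^A I^B.
Crossing each possibility with the mother I^A i and summing P(type AB): 1/2·0 + 1/2·1/4 = 1/8.
Similarly for Rh via the father's Rh distribution: P(Rh+) = 1/4.
Independent loci: 1/8 × 1/4 = 1/32.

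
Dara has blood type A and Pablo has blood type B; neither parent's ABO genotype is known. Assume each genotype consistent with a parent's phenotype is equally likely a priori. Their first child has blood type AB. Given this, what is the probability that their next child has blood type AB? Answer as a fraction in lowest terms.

25/36

Possible genotypes: Dara ∈ {I^A I^A, I^A i}; Pablo ∈ {I^B I^B, I^B i}.
Weight each parental genotype pair by prior × P(type-AB child):
  I^A I^A × I^B I^B: posterior weight 4/9; P(next child type AB) = 1.
  I^A I^A × I^B i: posterior weight 2/9; P(next child type AB) = 1/2.
  I^A i × I^B I^B: posterior weight 2/9; P(next child type AB) = 1/2.
  I^A i × I^B i: posterior weight 1/9; P(next child type AB) = 1/4.
Weighted sum = 25/36.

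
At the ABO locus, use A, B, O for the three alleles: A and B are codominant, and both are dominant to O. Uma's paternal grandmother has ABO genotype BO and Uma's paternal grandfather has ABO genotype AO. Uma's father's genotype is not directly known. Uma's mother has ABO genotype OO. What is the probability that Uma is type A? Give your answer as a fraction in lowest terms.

Uma's father's ABO genotype from BO × AO: 1/4 AB, 1/4 AO, 1/4 BO, 1/4 OO.
Crossing each possibility with the mother OO and summing P(type A): 1/4·1/2 + 1/4·1/2 + 1/4·0 + 1/4·0 = 1/4.

1/4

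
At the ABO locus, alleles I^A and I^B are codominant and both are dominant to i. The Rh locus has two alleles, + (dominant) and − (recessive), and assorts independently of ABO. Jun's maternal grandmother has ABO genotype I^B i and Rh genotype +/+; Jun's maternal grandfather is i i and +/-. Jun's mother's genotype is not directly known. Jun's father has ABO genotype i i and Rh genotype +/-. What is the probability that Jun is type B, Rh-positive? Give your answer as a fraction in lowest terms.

7/32

Jun's mother's ABO genotype from I^B i × i i: 1/2 I^B i, 1/2 i i.
Crossing each possibility with the father i i and summing P(type B): 1/2·1/2 + 1/2·0 = 1/4.
Similarly for Rh via the mother's Rh distribution: P(Rh+) = 7/8.
Independent loci: 1/4 × 7/8 = 7/32.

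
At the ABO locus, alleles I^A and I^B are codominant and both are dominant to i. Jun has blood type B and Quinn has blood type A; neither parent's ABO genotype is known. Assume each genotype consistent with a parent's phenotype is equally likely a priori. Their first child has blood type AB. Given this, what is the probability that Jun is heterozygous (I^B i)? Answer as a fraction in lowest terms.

Possible genotypes: Jun ∈ {I^B I^B, I^B i}; Quinn ∈ {I^A I^A, I^A i}.
Weight each parental genotype pair by prior × P(type-AB child):
  I^B I^B × I^A I^A: posterior weight 4/9.
  I^B I^B × I^A i: posterior weight 2/9.
  I^B i × I^A I^A: posterior weight 2/9.
  I^B i × I^A i: posterior weight 1/9.
Sum the posterior weight over pairs where Jun is I^B i: 1/3.

1/3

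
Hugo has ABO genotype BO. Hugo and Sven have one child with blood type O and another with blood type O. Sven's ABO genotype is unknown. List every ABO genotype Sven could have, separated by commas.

For each candidate genotype of Sven, check whether crossing it with BO can produce every observed child phenotype.
  AA → possible child types {A, AB} ✗
  AB → possible child types {A, B, AB} ✗
  AO → possible child types {O, A, B, AB} ✓
  BB → possible child types {B} ✗
  BO → possible child types {O, B} ✓
  OO → possible child types {O, B} ✓

AO, BO, OO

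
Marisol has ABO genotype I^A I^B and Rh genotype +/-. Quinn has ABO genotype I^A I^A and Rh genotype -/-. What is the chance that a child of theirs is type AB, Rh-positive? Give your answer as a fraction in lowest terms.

1/4

ABO cross I^A I^B × I^A I^A → offspring phenotypes: 1/2 A, 1/2 AB.
Rh cross +/- × -/- → 1/2 Rh+, 1/2 Rh-.
Independent loci: P(type AB, Rh-positive) = 1/2 × 1/2 = 1/4.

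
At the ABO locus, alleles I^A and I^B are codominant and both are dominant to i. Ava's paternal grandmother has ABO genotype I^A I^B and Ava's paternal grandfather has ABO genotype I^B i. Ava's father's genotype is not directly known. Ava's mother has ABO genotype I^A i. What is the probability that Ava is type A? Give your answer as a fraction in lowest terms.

3/8

Ava's father's ABO genotype from I^A I^B × I^B i: 1/4 I^A I^B, 1/4 I^A i, 1/4 I^B I^B, 1/4 I^B i.
Crossing each possibility with the mother I^A i and summing P(type A): 1/4·1/2 + 1/4·3/4 + 1/4·0 + 1/4·1/4 = 3/8.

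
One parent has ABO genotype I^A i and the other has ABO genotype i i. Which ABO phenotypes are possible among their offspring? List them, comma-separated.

Gametes from I^A i × i i give offspring ABO genotypes I^A i, i i, i.e. phenotypes O, A.

O, A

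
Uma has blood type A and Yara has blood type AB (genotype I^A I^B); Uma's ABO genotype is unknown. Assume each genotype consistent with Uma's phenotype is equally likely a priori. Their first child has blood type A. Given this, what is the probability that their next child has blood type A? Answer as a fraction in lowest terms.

1/2

Possible genotypes: Uma ∈ {I^A I^A, I^A i}; Yara ∈ {I^A I^B}.
Weight each parental genotype pair by prior × P(type-A child):
  I^A I^A × I^A I^B: posterior weight 1/2; P(next child type A) = 1/2.
  I^A i × I^A I^B: posterior weight 1/2; P(next child type A) = 1/2.
Weighted sum = 1/2.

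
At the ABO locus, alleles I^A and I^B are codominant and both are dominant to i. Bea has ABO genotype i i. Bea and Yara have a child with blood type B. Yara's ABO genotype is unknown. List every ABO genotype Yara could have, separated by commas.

I^A I^B, I^B I^B, I^B i

For each candidate genotype of Yara, check whether crossing it with i i can produce every observed child phenotype.
  I^A I^A → possible child types {A} ✗
  I^A I^B → possible child types {A, B} ✓
  I^A i → possible child types {O, A} ✗
  I^B I^B → possible child types {B} ✓
  I^B i → possible child types {O, B} ✓
  i i → possible child types {O} ✗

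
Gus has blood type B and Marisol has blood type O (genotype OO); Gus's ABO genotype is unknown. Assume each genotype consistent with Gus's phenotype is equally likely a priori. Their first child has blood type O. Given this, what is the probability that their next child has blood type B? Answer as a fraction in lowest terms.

1/2

Possible genotypes: Gus ∈ {BB, BO}; Marisol ∈ {OO}.
Weight each parental genotype pair by prior × P(type-O child):
  BO × OO: posterior weight 1; P(next child type B) = 1/2.
Weighted sum = 1/2.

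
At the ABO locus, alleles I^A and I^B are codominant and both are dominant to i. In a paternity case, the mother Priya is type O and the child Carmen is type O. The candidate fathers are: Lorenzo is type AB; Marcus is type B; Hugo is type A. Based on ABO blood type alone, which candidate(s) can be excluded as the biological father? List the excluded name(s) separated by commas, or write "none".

A candidate is excluded only if no genotype consistent with his phenotype could produce a type O child with a type O mother.
Lorenzo (type AB): no genotype consistent with that phenotype can produce a type-O child with a type-O mother.

Lorenzo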